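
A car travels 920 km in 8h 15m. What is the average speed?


111.5 km/h

Distance: 920 km
Time: 8h 15m = 495 min = 495/60 = 33/4 hours
Speed = 920 ÷ (33/4) = 920 × 4 / 33 = 3680/33 ≈ 111.5 km/h


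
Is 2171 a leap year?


Rules: divisible by 4 AND (not by 100 OR by 400)
2171 ÷ 4 = 542 remainder 3 → not divisible by 4
Not divisible by 4 → not a leap year

No


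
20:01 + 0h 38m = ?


Start: 1201 minutes from midnight
Add: 38 minutes
Total: 1239 minutes
Hours: 1239 ÷ 60 = 20 remainder 39

20:39


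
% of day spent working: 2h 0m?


8.3%

Time: 120 minutes
Day: 1440 minutes
Percentage = (120/1440) × 100 ≈ 8.3%


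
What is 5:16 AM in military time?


Input: 5:16 AM
AM hour stays: 5

05:16


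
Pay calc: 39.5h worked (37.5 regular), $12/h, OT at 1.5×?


$486.00

Regular: 37.5h × $12 = $450.00
Overtime: 39.5 - 37.5 = 2.0h
OT pay: 2.0h × $12 × 1.5 = $36.00
Total = $450.00 + $36.00 = $486.00


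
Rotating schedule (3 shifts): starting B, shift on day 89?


Shift C

Shifts: A, B, C
Start: B (index 1)
Day 89: (1 + 89 - 1) mod 3
= 89 mod 3
= 2
Index 2 → shift C


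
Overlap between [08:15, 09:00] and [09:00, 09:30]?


0 minutes

Meeting A: 495-540 (in minutes from midnight)
Meeting B: 540-570
Overlap start = max(495, 540) = 540
Overlap end = min(540, 570) = 540
Overlap = max(0, 540 - 540) = 0 min


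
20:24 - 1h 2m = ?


19:22

Start: 1224 minutes from midnight
Subtract: 62 minutes
Remaining: 1224 - 62 = 1162
Hours: 19, Minutes: 22


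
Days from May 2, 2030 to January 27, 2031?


From May 2, 2030 to January 27, 2031
Rest of May 2030: 31 - 2 = 29
Full months: June 30, July 31, August 31, September 30, October 31, November 30, December 31
Days into January 2031: 27
Total = 29 + 30 + 31 + 31 + 30 + 31 + 30 + 31 + 27 = 270 days

270 days


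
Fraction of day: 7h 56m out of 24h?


0.3306 (33.06%)

Total minutes: 7×60 + 56 = 476
Day = 24×60 = 1440 minutes
Fraction = 476/1440 ≈ 0.3306
As a percentage: 476/1440 × 100 ≈ 33.06%


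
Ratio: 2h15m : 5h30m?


9:22 (0.41)

Duration 1: 135 minutes
Duration 2: 330 minutes
Ratio = 135:330
GCD = 15
Simplified = 9:22
As a decimal: 9/22 ≈ 0.41


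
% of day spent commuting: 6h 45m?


Time: 405 minutes
Day: 1440 minutes
Percentage = (405/1440) × 100 ≈ 28.1%

28.1%


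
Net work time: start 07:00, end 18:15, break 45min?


10h 30m (630 minutes)

Total time = (18×60+15) - (7×60+0)
= 1095 - 420 = 675 min
Minus break: 675 - 45 = 630 min
= 10h 30m


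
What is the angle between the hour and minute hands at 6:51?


Hour hand = 6×30 + 51×0.5 = 205.5°
Minute hand = 51×6 = 306°
Difference = |205.5 - 306| = 100.5°

100.5°


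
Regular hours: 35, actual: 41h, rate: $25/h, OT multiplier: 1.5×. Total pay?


Regular: 35h × $25 = $875.00
Overtime: 41 - 35 = 6h
OT pay: 6h × $25 × 1.5 = $225.00
Total = $875.00 + $225.00 = $1100.00

$1100.00


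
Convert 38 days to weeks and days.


5 weeks 3 days

Weeks: 38 ÷ 7 = 5 remainder 3


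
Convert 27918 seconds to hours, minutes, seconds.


7h 45m 18s

Hours: 27918 ÷ 3600 = 7 remainder 2718
Minutes: 2718 ÷ 60 = 45 remainder 18
Seconds: 18


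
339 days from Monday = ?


Thursday

Start: Monday (index 0)
(0 + 339) mod 7
= 339 mod 7
= 3
Index 3 → Thursday


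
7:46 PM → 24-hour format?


Input: 7:46 PM
PM: 7 + 12 = 19

19:46


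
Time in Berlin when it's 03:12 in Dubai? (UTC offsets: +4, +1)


Time difference = UTC+1 - UTC+4 = -3 hours
New hour = (3 -3) mod 24
= 0 mod 24 = 0
Minutes unchanged → 00:12

00:12


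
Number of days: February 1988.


Month: February (month 2)
February: 28 or 29 (leap year)
1988 leap year? Yes

29 days


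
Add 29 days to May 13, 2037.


June 11, 2037

Start: May 13, 2037
Add 29 days
May 13 → June 1: 31 - 13 + 1 = 19 days (29 - 19 = 10 left)
June 1 + 10 = June 11, 2037


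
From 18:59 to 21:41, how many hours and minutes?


End time in minutes: 21×60 + 41 = 1301
Start time in minutes: 18×60 + 59 = 1139
Difference = 1301 - 1139 = 162 minutes
= 2 hours 42 minutes

2h 42m


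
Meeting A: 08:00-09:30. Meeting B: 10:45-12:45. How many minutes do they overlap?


0 minutes

Meeting A: 480-570 (in minutes from midnight)
Meeting B: 645-765
Overlap start = max(480, 645) = 645
Overlap end = min(570, 765) = 570
Overlap = max(0, 570 - 645) = 0 min


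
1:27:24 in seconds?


5244 seconds

Hours: 1 × 3600 = 3600
Minutes: 27 × 60 = 1620
Seconds: 24
Total = 3600 + 1620 + 24 = 5244


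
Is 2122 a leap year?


Rules: divisible by 4 AND (not by 100 OR by 400)
2122 ÷ 4 = 530 remainder 2 → not divisible by 4
Not divisible by 4 → not a leap year

No


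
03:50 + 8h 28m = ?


Start: 230 minutes from midnight
Add: 508 minutes
Total: 738 minutes
Hours: 738 ÷ 60 = 12 remainder 18

12:18


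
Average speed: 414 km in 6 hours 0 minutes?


69.0 km/h

Distance: 414 km
Time: 6 hours
Speed = 414 / 6 = 69.0 km/h


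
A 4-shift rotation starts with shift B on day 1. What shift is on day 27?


Shift D

Shifts: A, B, C, D
Start: B (index 1)
Day 27: (1 + 27 - 1) mod 4
= 27 mod 4
= 3
Index 3 → shift D


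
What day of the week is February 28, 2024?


Zeller's congruence:
q=28, m=14, k=23, j=20
h = (28 + ⌊13×15/5⌋ + 23 + ⌊23/4⌋ + ⌊20/4⌋ - 2×20) mod 7
= (28 + 39 + 23 + 5 + 5 - 40) mod 7
= 60 mod 7 = 4
h=4 → Wednesday

Wednesday


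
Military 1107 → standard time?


Hour: 11
11 < 12 → AM

11:07 AM


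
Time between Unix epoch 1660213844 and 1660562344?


348500 seconds (96.8 hours / 4.03 days)

Difference = 1660562344 - 1660213844 = 348500 seconds
In hours: 348500 / 3600 ≈ 96.8
In days: 348500 / 86400 ≈ 4.03


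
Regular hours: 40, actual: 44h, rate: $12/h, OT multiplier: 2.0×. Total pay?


$576.00

Regular: 40h × $12 = $480.00
Overtime: 44 - 40 = 4h
OT pay: 4h × $12 × 2.0 = $96.00
Total = $480.00 + $96.00 = $576.00


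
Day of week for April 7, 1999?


Zeller's congruence:
q=7, m=4, k=99, j=19
h = (7 + ⌊13×5/5⌋ + 99 + ⌊99/4⌋ + ⌊19/4⌋ - 2×19) mod 7
= (7 + 13 + 99 + 24 + 4 - 38) mod 7
= 109 mod 7 = 4
h=4 → Wednesday

Wednesday


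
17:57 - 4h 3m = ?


Start: 1077 minutes from midnight
Subtract: 243 minutes
Remaining: 1077 - 243 = 834
Hours: 13, Minutes: 54

13:54


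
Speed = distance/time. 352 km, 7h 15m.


Distance: 352 km
Time: 7h 15m = 435 min = 435/60 = 29/4 hours
Speed = 352 ÷ (29/4) = 352 × 4 / 29 = 1408/29 ≈ 48.6 km/h

48.6 km/h


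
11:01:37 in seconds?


Hours: 11 × 3600 = 39600
Minutes: 1 × 60 = 60
Seconds: 37
Total = 39600 + 60 + 37 = 39697

39697 seconds


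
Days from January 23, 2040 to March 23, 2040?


60 days

From January 23, 2040 to March 23, 2040
Rest of January 2040: 31 - 23 = 8
Full months: February 2040 29
Days into March 2040: 23
Total = 8 + 29 + 23 = 60 days


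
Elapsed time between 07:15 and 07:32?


0h 17m

End time in minutes: 7×60 + 32 = 452
Start time in minutes: 7×60 + 15 = 435
Difference = 452 - 435 = 17 minutes
= 0 hours 17 minutes


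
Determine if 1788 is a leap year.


Rules: divisible by 4 AND (not by 100 OR by 400)
1788 ÷ 4 = 447 exactly → divisible by 4
1788 ÷ 100 = 17 remainder 88 → not divisible by 100
Divisible by 4 but not by 100 → leap year

Yes


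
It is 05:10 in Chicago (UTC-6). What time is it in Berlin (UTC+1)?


12:10

Time difference = UTC+1 - UTC-6 = +7 hours
New hour = (5 + 7) mod 24
= 12 mod 24 = 12
Minutes unchanged → 12:10


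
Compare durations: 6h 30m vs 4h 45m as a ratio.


26:19 (1.37)

Duration 1: 390 minutes
Duration 2: 285 minutes
Ratio = 390:285
GCD = 15
Simplified = 26:19
As a decimal: 26/19 ≈ 1.37


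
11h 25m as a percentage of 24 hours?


Total minutes: 11×60 + 25 = 685
Day = 24×60 = 1440 minutes
Fraction = 685/1440 ≈ 0.4757
As a percentage: 685/1440 × 100 ≈ 47.57%

0.4757 (47.57%)


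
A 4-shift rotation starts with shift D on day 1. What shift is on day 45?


Shifts: A, B, C, D
Start: D (index 3)
Day 45: (3 + 45 - 1) mod 4
= 47 mod 4
= 3
Index 3 → shift D

Shift D


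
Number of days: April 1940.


Month: April (month 4)
April has 30 days

30 days


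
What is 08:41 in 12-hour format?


8:41 AM

Hour: 8
8 < 12 → AM


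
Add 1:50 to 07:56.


Start: 476 minutes from midnight
Add: 110 minutes
Total: 586 minutes
Hours: 586 ÷ 60 = 9 remainder 46

09:46


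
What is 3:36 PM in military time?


Input: 3:36 PM
PM: 3 + 12 = 15

15:36


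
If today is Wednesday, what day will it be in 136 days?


Start: Wednesday (index 2)
(2 + 136) mod 7
= 138 mod 7
= 5
Index 5 → Saturday

Saturday


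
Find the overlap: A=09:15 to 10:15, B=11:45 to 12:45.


0 minutes

Meeting A: 555-615 (in minutes from midnight)
Meeting B: 705-765
Overlap start = max(555, 705) = 705
Overlap end = min(615, 765) = 615
Overlap = max(0, 615 - 705) = 0 min


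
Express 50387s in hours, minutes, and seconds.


13h 59m 47s

Hours: 50387 ÷ 3600 = 13 remainder 3587
Minutes: 3587 ÷ 60 = 59 remainder 47
Seconds: 47


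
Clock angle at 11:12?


Hour hand = 11×30 + 12×0.5 = 336.0°
Minute hand = 12×6 = 72°
Difference = |336.0 - 72| = 264.0°
Since > 180°: 360 - 264.0 = 96.0°

96.0°


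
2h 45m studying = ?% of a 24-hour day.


Time: 165 minutes
Day: 1440 minutes
Percentage = (165/1440) × 100 ≈ 11.5%

11.5%


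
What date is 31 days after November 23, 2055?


Start: November 23, 2055
Add 31 days
November 23 → December 1: 30 - 23 + 1 = 8 days (31 - 8 = 23 left)
December 1 + 23 = December 24, 2055

December 24, 2055


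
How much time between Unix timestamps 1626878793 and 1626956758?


77965 seconds (21.7 hours / 0.90 days)

Difference = 1626956758 - 1626878793 = 77965 seconds
In hours: 77965 / 3600 ≈ 21.7
In days: 77965 / 86400 ≈ 0.90


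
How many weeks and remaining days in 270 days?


Weeks: 270 ÷ 7 = 38 remainder 4

38 weeks 4 days


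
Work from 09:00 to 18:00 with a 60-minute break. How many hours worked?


8h 0m (480 minutes)

Total time = (18×60+0) - (9×60+0)
= 1080 - 540 = 540 min
Minus break: 540 - 60 = 480 min
= 8h 0m


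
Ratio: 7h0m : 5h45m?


28:23 (1.22)

Duration 1: 420 minutes
Duration 2: 345 minutes
Ratio = 420:345
GCD = 15
Simplified = 28:23
As a decimal: 28/23 ≈ 1.22


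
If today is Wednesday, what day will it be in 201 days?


Monday

Start: Wednesday (index 2)
(2 + 201) mod 7
= 203 mod 7
= 0
Index 0 → Monday


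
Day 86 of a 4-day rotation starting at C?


Shifts: A, B, C, D
Start: C (index 2)
Day 86: (2 + 86 - 1) mod 4
= 87 mod 4
= 3
Index 3 → shift D

Shift D


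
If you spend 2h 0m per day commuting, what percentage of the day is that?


Time: 120 minutes
Day: 1440 minutes
Percentage = (120/1440) × 100 ≈ 8.3%

8.3%


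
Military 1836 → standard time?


6:36 PM

Hour: 18
18 - 12 = 6 → PM


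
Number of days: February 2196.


29 days

Month: February (month 2)
February: 28 or 29 (leap year)
2196 leap year? Yes


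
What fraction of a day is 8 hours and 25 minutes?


0.3507 (35.07%)

Total minutes: 8×60 + 25 = 505
Day = 24×60 = 1440 minutes
Fraction = 505/1440 ≈ 0.3507
As a percentage: 505/1440 × 100 ≈ 35.07%


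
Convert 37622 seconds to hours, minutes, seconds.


10h 27m 2s

Hours: 37622 ÷ 3600 = 10 remainder 1622
Minutes: 1622 ÷ 60 = 27 remainder 2
Seconds: 2


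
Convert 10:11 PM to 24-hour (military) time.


22:11

Input: 10:11 PM
PM: 10 + 12 = 22


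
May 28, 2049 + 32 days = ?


June 29, 2049

Start: May 28, 2049
Add 32 days
May 28 → June 1: 31 - 28 + 1 = 4 days (32 - 4 = 28 left)
June 1 + 28 = June 29, 2049


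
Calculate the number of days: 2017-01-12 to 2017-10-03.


From January 12, 2017 to October 3, 2017
Rest of January 2017: 31 - 12 = 19
Full months: February 2017 28, March 31, April 30, May 31, June 30, July 31, August 31, September 30
Days into October 2017: 3
Total = 19 + 28 + 31 + 30 + 31 + 30 + 31 + 31 + 30 + 3 = 264 days

264 days


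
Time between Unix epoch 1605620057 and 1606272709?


652652 seconds (181.3 hours / 7.55 days)

Difference = 1606272709 - 1605620057 = 652652 seconds
In hours: 652652 / 3600 ≈ 181.3
In days: 652652 / 86400 ≈ 7.55


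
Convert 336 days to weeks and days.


Weeks: 336 ÷ 7 = 48 remainder 0

48 weeks 0 days


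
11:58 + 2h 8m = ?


14:06

Start: 718 minutes from midnight
Add: 128 minutes
Total: 846 minutes
Hours: 846 ÷ 60 = 14 remainder 6


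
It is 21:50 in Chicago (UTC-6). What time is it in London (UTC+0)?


Time difference = UTC+0 - UTC-6 = +6 hours
New hour = (21 + 6) mod 24
= 27 mod 24 = 3
Minutes unchanged → 03:50; 27 ≥ 24 → next day

03:50 (next day)


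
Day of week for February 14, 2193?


Thursday

Zeller's congruence:
q=14, m=14, k=92, j=21
h = (14 + ⌊13×15/5⌋ + 92 + ⌊92/4⌋ + ⌊21/4⌋ - 2×21) mod 7
= (14 + 39 + 92 + 23 + 5 - 42) mod 7
= 131 mod 7 = 5
h=5 → Thursday


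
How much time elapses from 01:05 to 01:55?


End time in minutes: 1×60 + 55 = 115
Start time in minutes: 1×60 + 5 = 65
Difference = 115 - 65 = 50 minutes
= 0 hours 50 minutes

0h 50m


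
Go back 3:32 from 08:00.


Start: 480 minutes from midnight
Subtract: 212 minutes
Remaining: 480 - 212 = 268
Hours: 4, Minutes: 28

04:28


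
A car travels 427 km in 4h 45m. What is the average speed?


Distance: 427 km
Time: 4h 45m = 285 min = 285/60 = 19/4 hours
Speed = 427 ÷ (19/4) = 427 × 4 / 19 = 1708/19 ≈ 89.9 km/h

89.9 km/h


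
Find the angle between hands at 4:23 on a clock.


6.5°

Hour hand = 4×30 + 23×0.5 = 131.5°
Minute hand = 23×6 = 138°
Difference = |131.5 - 138| = 6.5°


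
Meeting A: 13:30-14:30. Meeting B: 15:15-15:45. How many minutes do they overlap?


Meeting A: 810-870 (in minutes from midnight)
Meeting B: 915-945
Overlap start = max(810, 915) = 915
Overlap end = min(870, 945) = 870
Overlap = max(0, 870 - 915) = 0 min

0 minutes


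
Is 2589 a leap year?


No

Rules: divisible by 4 AND (not by 100 OR by 400)
2589 ÷ 4 = 647 remainder 1 → not divisible by 4
Not divisible by 4 → not a leap year


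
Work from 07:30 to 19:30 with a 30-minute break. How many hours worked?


11h 30m (690 minutes)

Total time = (19×60+30) - (7×60+30)
= 1170 - 450 = 720 min
Minus break: 720 - 30 = 690 min
= 11h 30m


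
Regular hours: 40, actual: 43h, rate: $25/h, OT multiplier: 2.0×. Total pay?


Regular: 40h × $25 = $1000.00
Overtime: 43 - 40 = 3h
OT pay: 3h × $25 × 2.0 = $150.00
Total = $1000.00 + $150.00 = $1150.00

$1150.00


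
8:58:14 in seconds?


32294 seconds

Hours: 8 × 3600 = 28800
Minutes: 58 × 60 = 3480
Seconds: 14
Total = 28800 + 3480 + 14 = 32294


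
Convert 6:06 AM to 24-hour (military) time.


Input: 6:06 AM
AM hour stays: 6

06:06


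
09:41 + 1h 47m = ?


11:28

Start: 581 minutes from midnight
Add: 107 minutes
Total: 688 minutes
Hours: 688 ÷ 60 = 11 remainder 28


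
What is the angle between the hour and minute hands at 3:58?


131.0°

Hour hand = 3×30 + 58×0.5 = 119.0°
Minute hand = 58×6 = 348°
Difference = |119.0 - 348| = 229.0°
Since > 180°: 360 - 229.0 = 131.0°


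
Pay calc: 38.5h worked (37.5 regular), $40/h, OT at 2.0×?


$1580.00

Regular: 37.5h × $40 = $1500.00
Overtime: 38.5 - 37.5 = 1.0h
OT pay: 1.0h × $40 × 2.0 = $80.00
Total = $1500.00 + $80.00 = $1580.00


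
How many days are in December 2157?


Month: December (month 12)
December has 31 days

31 days


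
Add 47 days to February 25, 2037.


Start: February 25, 2037
Add 47 days
February 25 → March 1: 28 - 25 + 1 = 4 days (47 - 4 = 43 left)
March 1 → April 1: 31 - 1 + 1 = 31 days (43 - 31 = 12 left)
April 1 + 12 = April 13, 2037

April 13, 2037


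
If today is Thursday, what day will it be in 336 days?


Thursday

Start: Thursday (index 3)
(3 + 336) mod 7
= 339 mod 7
= 3
Index 3 → Thursday


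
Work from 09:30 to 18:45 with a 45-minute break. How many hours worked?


Total time = (18×60+45) - (9×60+30)
= 1125 - 570 = 555 min
Minus break: 555 - 45 = 510 min
= 8h 30m

8h 30m (510 minutes)


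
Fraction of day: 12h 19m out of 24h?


0.5132 (51.32%)

Total minutes: 12×60 + 19 = 739
Day = 24×60 = 1440 minutes
Fraction = 739/1440 ≈ 0.5132
As a percentage: 739/1440 × 100 ≈ 51.32%


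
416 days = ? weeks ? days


59 weeks 3 days

Weeks: 416 ÷ 7 = 59 remainder 3


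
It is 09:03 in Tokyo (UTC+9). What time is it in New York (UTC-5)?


Time difference = UTC-5 - UTC+9 = -14 hours
New hour = (9 -14) mod 24
= -5 mod 24 = 19
Minutes unchanged → 19:03; -5 < 0 → previous day

19:03 (previous day)


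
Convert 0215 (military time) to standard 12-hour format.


2:15 AM

Hour: 2
2 < 12 → AM


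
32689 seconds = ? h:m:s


9h 4m 49s

Hours: 32689 ÷ 3600 = 9 remainder 289
Minutes: 289 ÷ 60 = 4 remainder 49
Seconds: 49


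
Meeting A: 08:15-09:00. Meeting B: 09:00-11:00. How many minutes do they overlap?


Meeting A: 495-540 (in minutes from midnight)
Meeting B: 540-660
Overlap start = max(495, 540) = 540
Overlap end = min(540, 660) = 540
Overlap = max(0, 540 - 540) = 0 min

0 minutes


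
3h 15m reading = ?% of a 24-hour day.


Time: 195 minutes
Day: 1440 minutes
Percentage = (195/1440) × 100 ≈ 13.5%

13.5%


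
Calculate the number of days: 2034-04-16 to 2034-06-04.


From April 16, 2034 to June 4, 2034
Rest of April 2034: 30 - 16 = 14
Full months: May 31
Days into June 2034: 4
Total = 14 + 31 + 4 = 49 days

49 days


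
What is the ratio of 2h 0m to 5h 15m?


Duration 1: 120 minutes
Duration 2: 315 minutes
Ratio = 120:315
GCD = 15
Simplified = 8:21
As a decimal: 8/21 ≈ 0.38

8:21 (0.38)


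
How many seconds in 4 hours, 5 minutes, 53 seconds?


14753 seconds

Hours: 4 × 3600 = 14400
Minutes: 5 × 60 = 300
Seconds: 53
Total = 14400 + 300 + 53 = 14753


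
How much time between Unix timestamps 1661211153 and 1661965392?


Difference = 1661965392 - 1661211153 = 754239 seconds
In hours: 754239 / 3600 ≈ 209.5
In days: 754239 / 86400 ≈ 8.73

754239 seconds (209.5 hours / 8.73 days)


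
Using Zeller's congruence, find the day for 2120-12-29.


Sunday

Zeller's congruence:
q=29, m=12, k=20, j=21
h = (29 + ⌊13×13/5⌋ + 20 + ⌊20/4⌋ + ⌊21/4⌋ - 2×21) mod 7
= (29 + 33 + 20 + 5 + 5 - 42) mod 7
= 50 mod 7 = 1
h=1 → Sunday


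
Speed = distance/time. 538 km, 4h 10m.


129.1 km/h

Distance: 538 km
Time: 4h 10m = 250 min = 250/60 = 25/6 hours
Speed = 538 ÷ (25/6) = 538 × 6 / 25 = 3228/25 ≈ 129.1 km/h


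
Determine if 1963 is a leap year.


No

Rules: divisible by 4 AND (not by 100 OR by 400)
1963 ÷ 4 = 490 remainder 3 → not divisible by 4
Not divisible by 4 → not a leap year


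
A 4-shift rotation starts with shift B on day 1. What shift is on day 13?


Shift B

Shifts: A, B, C, D
Start: B (index 1)
Day 13: (1 + 13 - 1) mod 4
= 13 mod 4
= 1
Index 1 → shift B


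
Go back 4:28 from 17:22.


Start: 1042 minutes from midnight
Subtract: 268 minutes
Remaining: 1042 - 268 = 774
Hours: 12, Minutes: 54

12:54


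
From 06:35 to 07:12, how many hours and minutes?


0h 37m

End time in minutes: 7×60 + 12 = 432
Start time in minutes: 6×60 + 35 = 395
Difference = 432 - 395 = 37 minutes
= 0 hours 37 minutes


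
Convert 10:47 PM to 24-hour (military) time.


Input: 10:47 PM
PM: 10 + 12 = 22

22:47


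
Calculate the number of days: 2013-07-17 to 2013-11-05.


From July 17, 2013 to November 5, 2013
Rest of July 2013: 31 - 17 = 14
Full months: August 31, September 30, October 31
Days into November 2013: 5
Total = 14 + 31 + 30 + 31 + 5 = 111 days

111 days


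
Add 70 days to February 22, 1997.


May 3, 1997

Start: February 22, 1997
Add 70 days
February 22 → March 1: 28 - 22 + 1 = 7 days (70 - 7 = 63 left)
March 1 → April 1: 31 - 1 + 1 = 31 days (63 - 31 = 32 left)
April 1 → May 1: 30 - 1 + 1 = 30 days (32 - 30 = 2 left)
May 1 + 2 = May 3, 1997


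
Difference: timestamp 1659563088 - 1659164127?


Difference = 1659563088 - 1659164127 = 398961 seconds
In hours: 398961 / 3600 ≈ 110.8
In days: 398961 / 86400 ≈ 4.62

398961 seconds (110.8 hours / 4.62 days)


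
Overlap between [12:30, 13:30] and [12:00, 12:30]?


Meeting A: 750-810 (in minutes from midnight)
Meeting B: 720-750
Overlap start = max(750, 720) = 750
Overlap end = min(810, 750) = 750
Overlap = max(0, 750 - 750) = 0 min

0 minutes


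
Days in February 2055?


Month: February (month 2)
February: 28 or 29 (leap year)
2055 leap year? No

28 days


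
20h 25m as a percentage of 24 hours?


0.8507 (85.07%)

Total minutes: 20×60 + 25 = 1225
Day = 24×60 = 1440 minutes
Fraction = 1225/1440 ≈ 0.8507
As a percentage: 1225/1440 × 100 ≈ 85.07%


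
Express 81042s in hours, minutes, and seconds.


Hours: 81042 ÷ 3600 = 22 remainder 1842
Minutes: 1842 ÷ 60 = 30 remainder 42
Seconds: 42

22h 30m 42s


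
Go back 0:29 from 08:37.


08:08

Start: 517 minutes from midnight
Subtract: 29 minutes
Remaining: 517 - 29 = 488
Hours: 8, Minutes: 8


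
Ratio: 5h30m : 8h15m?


Duration 1: 330 minutes
Duration 2: 495 minutes
Ratio = 330:495
GCD = 165
Simplified = 2:3
As a decimal: 2/3 ≈ 0.67

2:3 (0.67)


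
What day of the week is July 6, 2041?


Zeller's congruence:
q=6, m=7, k=41, j=20
h = (6 + ⌊13×8/5⌋ + 41 + ⌊41/4⌋ + ⌊20/4⌋ - 2×20) mod 7
= (6 + 20 + 41 + 10 + 5 - 40) mod 7
= 42 mod 7 = 0
h=0 → Saturday

Saturday


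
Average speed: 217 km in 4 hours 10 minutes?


52.1 km/h

Distance: 217 km
Time: 4h 10m = 250 min = 250/60 = 25/6 hours
Speed = 217 ÷ (25/6) = 217 × 6 / 25 = 1302/25 ≈ 52.1 km/h


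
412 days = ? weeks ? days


58 weeks 6 days

Weeks: 412 ÷ 7 = 58 remainder 6


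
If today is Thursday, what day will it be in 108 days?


Start: Thursday (index 3)
(3 + 108) mod 7
= 111 mod 7
= 6
Index 6 → Sunday

Sunday


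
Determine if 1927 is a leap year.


No

Rules: divisible by 4 AND (not by 100 OR by 400)
1927 ÷ 4 = 481 remainder 3 → not divisible by 4
Not divisible by 4 → not a leap year


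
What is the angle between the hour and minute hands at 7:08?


Hour hand = 7×30 + 8×0.5 = 214.0°
Minute hand = 8×6 = 48°
Difference = |214.0 - 48| = 166.0°

166.0°


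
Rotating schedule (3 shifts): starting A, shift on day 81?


Shifts: A, B, C
Start: A (index 0)
Day 81: (0 + 81 - 1) mod 3
= 80 mod 3
= 2
Index 2 → shift C

Shift C


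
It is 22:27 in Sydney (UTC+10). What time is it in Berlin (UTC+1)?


13:27

Time difference = UTC+1 - UTC+10 = -9 hours
New hour = (22 -9) mod 24
= 13 mod 24 = 13
Minutes unchanged → 13:27


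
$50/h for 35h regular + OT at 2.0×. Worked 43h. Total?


Regular: 35h × $50 = $1750.00
Overtime: 43 - 35 = 8h
OT pay: 8h × $50 × 2.0 = $800.00
Total = $1750.00 + $800.00 = $2550.00

$2550.00


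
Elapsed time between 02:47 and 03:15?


0h 28m

End time in minutes: 3×60 + 15 = 195
Start time in minutes: 2×60 + 47 = 167
Difference = 195 - 167 = 28 minutes
= 0 hours 28 minutes


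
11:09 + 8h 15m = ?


19:24

Start: 669 minutes from midnight
Add: 495 minutes
Total: 1164 minutes
Hours: 1164 ÷ 60 = 19 remainder 24


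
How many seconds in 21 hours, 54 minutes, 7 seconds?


Hours: 21 × 3600 = 75600
Minutes: 54 × 60 = 3240
Seconds: 7
Total = 75600 + 3240 + 7 = 78847

78847 seconds


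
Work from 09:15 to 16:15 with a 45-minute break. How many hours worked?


Total time = (16×60+15) - (9×60+15)
= 975 - 555 = 420 min
Minus break: 420 - 45 = 375 min
= 6h 15m

6h 15m (375 minutes)


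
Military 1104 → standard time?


Hour: 11
11 < 12 → AM

11:04 AM


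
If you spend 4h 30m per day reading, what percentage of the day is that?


18.8%

Time: 270 minutes
Day: 1440 minutes
Percentage = (270/1440) × 100 ≈ 18.8%


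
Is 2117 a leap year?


Rules: divisible by 4 AND (not by 100 OR by 400)
2117 ÷ 4 = 529 remainder 1 → not divisible by 4
Not divisible by 4 → not a leap year

No


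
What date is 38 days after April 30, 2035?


Start: April 30, 2035
Add 38 days
April 30 → May 1: 30 - 30 + 1 = 1 days (38 - 1 = 37 left)
May 1 → June 1: 31 - 1 + 1 = 31 days (37 - 31 = 6 left)
June 1 + 6 = June 7, 2035

June 7, 2035


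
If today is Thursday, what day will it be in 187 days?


Tuesday

Start: Thursday (index 3)
(3 + 187) mod 7
= 190 mod 7
= 1
Index 1 → Tuesday


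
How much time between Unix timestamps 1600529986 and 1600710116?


180130 seconds (50.0 hours / 2.08 days)

Difference = 1600710116 - 1600529986 = 180130 seconds
In hours: 180130 / 3600 ≈ 50.0
In days: 180130 / 86400 ≈ 2.08


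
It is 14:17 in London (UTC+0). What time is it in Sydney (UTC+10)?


00:17 (next day)

Time difference = UTC+10 - UTC+0 = +10 hours
New hour = (14 + 10) mod 24
= 24 mod 24 = 0
Minutes unchanged → 00:17; 24 ≥ 24 → next day


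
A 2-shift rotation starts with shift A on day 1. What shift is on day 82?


Shift B

Shifts: A, B
Start: A (index 0)
Day 82: (0 + 82 - 1) mod 2
= 81 mod 2
= 1
Index 1 → shift B


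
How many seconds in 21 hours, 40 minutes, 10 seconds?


78010 seconds

Hours: 21 × 3600 = 75600
Minutes: 40 × 60 = 2400
Seconds: 10
Total = 75600 + 2400 + 10 = 78010


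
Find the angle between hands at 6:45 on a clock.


67.5°

Hour hand = 6×30 + 45×0.5 = 202.5°
Minute hand = 45×6 = 270°
Difference = |202.5 - 270| = 67.5°


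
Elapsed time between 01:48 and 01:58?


0h 10m

End time in minutes: 1×60 + 58 = 118
Start time in minutes: 1×60 + 48 = 108
Difference = 118 - 108 = 10 minutes
= 0 hours 10 minutes


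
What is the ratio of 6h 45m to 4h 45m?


Duration 1: 405 minutes
Duration 2: 285 minutes
Ratio = 405:285
GCD = 15
Simplified = 27:19
As a decimal: 27/19 ≈ 1.42

27:19 (1.42)


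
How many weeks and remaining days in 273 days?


Weeks: 273 ÷ 7 = 39 remainder 0

39 weeks 0 days


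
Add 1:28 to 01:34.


03:02

Start: 94 minutes from midnight
Add: 88 minutes
Total: 182 minutes
Hours: 182 ÷ 60 = 3 remainder 2


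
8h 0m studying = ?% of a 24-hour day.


33.3%

Time: 480 minutes
Day: 1440 minutes
Percentage = (480/1440) × 100 ≈ 33.3%


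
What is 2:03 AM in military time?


02:03

Input: 2:03 AM
AM hour stays: 2


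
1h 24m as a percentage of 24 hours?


0.0583 (5.83%)

Total minutes: 1×60 + 24 = 84
Day = 24×60 = 1440 minutes
Fraction = 84/1440 ≈ 0.0583
As a percentage: 84/1440 × 100 ≈ 5.83%


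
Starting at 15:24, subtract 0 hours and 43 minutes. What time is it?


14:41

Start: 924 minutes from midnight
Subtract: 43 minutes
Remaining: 924 - 43 = 881
Hours: 14, Minutes: 41


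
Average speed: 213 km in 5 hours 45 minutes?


37.0 km/h

Distance: 213 km
Time: 5h 45m = 345 min = 345/60 = 23/4 hours
Speed = 213 ÷ (23/4) = 213 × 4 / 23 = 852/23 ≈ 37.0 km/h


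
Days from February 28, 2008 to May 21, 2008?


83 days

From February 28, 2008 to May 21, 2008
Rest of February 2008: 29 - 28 = 1
Full months: March 31, April 30
Days into May 2008: 21
Total = 1 + 31 + 30 + 21 = 83 days


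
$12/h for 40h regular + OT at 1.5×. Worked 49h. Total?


$642.00

Regular: 40h × $12 = $480.00
Overtime: 49 - 40 = 9h
OT pay: 9h × $12 × 1.5 = $162.00
Total = $480.00 + $162.00 = $642.00


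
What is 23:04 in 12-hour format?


Hour: 23
23 - 12 = 11 → PM

11:04 PM


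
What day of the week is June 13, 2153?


Wednesday

Zeller's congruence:
q=13, m=6, k=53, j=21
h = (13 + ⌊13×7/5⌋ + 53 + ⌊53/4⌋ + ⌊21/4⌋ - 2×21) mod 7
= (13 + 18 + 53 + 13 + 5 - 42) mod 7
= 60 mod 7 = 4
h=4 → Wednesday


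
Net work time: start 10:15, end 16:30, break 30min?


Total time = (16×60+30) - (10×60+15)
= 990 - 615 = 375 min
Minus break: 375 - 30 = 345 min
= 5h 45m

5h 45m (345 minutes)


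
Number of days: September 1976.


Month: September (month 9)
September has 30 days

30 days


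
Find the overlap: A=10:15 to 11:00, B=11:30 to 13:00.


0 minutes

Meeting A: 615-660 (in minutes from midnight)
Meeting B: 690-780
Overlap start = max(615, 690) = 690
Overlap end = min(660, 780) = 660
Overlap = max(0, 660 - 690) = 0 min


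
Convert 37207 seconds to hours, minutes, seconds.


Hours: 37207 ÷ 3600 = 10 remainder 1207
Minutes: 1207 ÷ 60 = 20 remainder 7
Seconds: 7

10h 20m 7s


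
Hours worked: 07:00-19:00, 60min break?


11h 0m (660 minutes)

Total time = (19×60+0) - (7×60+0)
= 1140 - 420 = 720 min
Minus break: 720 - 60 = 660 min
= 11h 0m


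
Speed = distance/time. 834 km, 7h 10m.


116.4 km/h

Distance: 834 km
Time: 7h 10m = 430 min = 430/60 = 43/6 hours
Speed = 834 ÷ (43/6) = 834 × 6 / 43 = 5004/43 ≈ 116.4 km/h


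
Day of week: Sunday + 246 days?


Monday

Start: Sunday (index 6)
(6 + 246) mod 7
= 252 mod 7
= 0
Index 0 → Monday


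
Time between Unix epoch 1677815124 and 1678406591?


Difference = 1678406591 - 1677815124 = 591467 seconds
In hours: 591467 / 3600 ≈ 164.3
In days: 591467 / 86400 ≈ 6.85

591467 seconds (164.3 hours / 6.85 days)


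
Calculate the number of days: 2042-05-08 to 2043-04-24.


From May 8, 2042 to April 24, 2043
Rest of May 2042: 31 - 8 = 23
Full months: June 30, July 31, August 31, September 30, October 31, November 30, December 31, January 31, February 2043 28, March 31
Days into April 2043: 24
Total = 23 + 30 + 31 + 31 + 30 + 31 + 30 + 31 + 31 + 28 + 31 + 24 = 351 days

351 days


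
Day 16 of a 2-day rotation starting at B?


Shift A

Shifts: A, B
Start: B (index 1)
Day 16: (1 + 16 - 1) mod 2
= 16 mod 2
= 0
Index 0 → shift A


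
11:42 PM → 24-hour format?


Input: 11:42 PM
PM: 11 + 12 = 23

23:42


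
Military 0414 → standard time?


Hour: 4
4 < 12 → AM

4:14 AM


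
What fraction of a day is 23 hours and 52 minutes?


Total minutes: 23×60 + 52 = 1432
Day = 24×60 = 1440 minutes
Fraction = 1432/1440 ≈ 0.9944
As a percentage: 1432/1440 × 100 ≈ 99.44%

0.9944 (99.44%)


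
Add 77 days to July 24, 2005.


Start: July 24, 2005
Add 77 days
July 24 → August 1: 31 - 24 + 1 = 8 days (77 - 8 = 69 left)
August 1 → September 1: 31 - 1 + 1 = 31 days (69 - 31 = 38 left)
September 1 → October 1: 30 - 1 + 1 = 30 days (38 - 30 = 8 left)
October 1 + 8 = October 9, 2005

October 9, 2005


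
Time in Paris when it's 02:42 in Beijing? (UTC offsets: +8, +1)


19:42 (previous day)

Time difference = UTC+1 - UTC+8 = -7 hours
New hour = (2 -7) mod 24
= -5 mod 24 = 19
Minutes unchanged → 19:42; -5 < 0 → previous day


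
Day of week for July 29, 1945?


Zeller's congruence:
q=29, m=7, k=45, j=19
h = (29 + ⌊13×8/5⌋ + 45 + ⌊45/4⌋ + ⌊19/4⌋ - 2×19) mod 7
= (29 + 20 + 45 + 11 + 4 - 38) mod 7
= 71 mod 7 = 1
h=1 → Sunday

Sunday


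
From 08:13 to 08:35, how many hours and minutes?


0h 22m

End time in minutes: 8×60 + 35 = 515
Start time in minutes: 8×60 + 13 = 493
Difference = 515 - 493 = 22 minutes
= 0 hours 22 minutes


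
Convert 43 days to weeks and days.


Weeks: 43 ÷ 7 = 6 remainder 1

6 weeks 1 days


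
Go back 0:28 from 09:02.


Start: 542 minutes from midnight
Subtract: 28 minutes
Remaining: 542 - 28 = 514
Hours: 8, Minutes: 34

08:34


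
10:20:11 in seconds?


37211 seconds

Hours: 10 × 3600 = 36000
Minutes: 20 × 60 = 1200
Seconds: 11
Total = 36000 + 1200 + 11 = 37211


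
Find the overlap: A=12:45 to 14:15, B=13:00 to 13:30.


Meeting A: 765-855 (in minutes from midnight)
Meeting B: 780-810
Overlap start = max(765, 780) = 780
Overlap end = min(855, 810) = 810
Overlap = max(0, 810 - 780) = 30 min

30 minutes


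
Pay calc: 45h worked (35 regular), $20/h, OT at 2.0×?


Regular: 35h × $20 = $700.00
Overtime: 45 - 35 = 10h
OT pay: 10h × $20 × 2.0 = $400.00
Total = $700.00 + $400.00 = $1100.00

$1100.00


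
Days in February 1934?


28 days

Month: February (month 2)
February: 28 or 29 (leap year)
1934 leap year? No


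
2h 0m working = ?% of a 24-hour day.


8.3%

Time: 120 minutes
Day: 1440 minutes
Percentage = (120/1440) × 100 ≈ 8.3%


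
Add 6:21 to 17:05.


23:26

Start: 1025 minutes from midnight
Add: 381 minutes
Total: 1406 minutes
Hours: 1406 ÷ 60 = 23 remainder 26


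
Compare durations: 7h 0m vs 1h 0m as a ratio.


7:1 (7.00)

Duration 1: 420 minutes
Duration 2: 60 minutes
Ratio = 420:60
GCD = 60
Simplified = 7:1
As a decimal: 7/1 = 7.00


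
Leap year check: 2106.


No

Rules: divisible by 4 AND (not by 100 OR by 400)
2106 ÷ 4 = 526 remainder 2 → not divisible by 4
Not divisible by 4 → not a leap year


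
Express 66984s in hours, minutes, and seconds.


18h 36m 24s

Hours: 66984 ÷ 3600 = 18 remainder 2184
Minutes: 2184 ÷ 60 = 36 remainder 24
Seconds: 24


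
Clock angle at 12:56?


52.0°

Hour hand (12 ≡ 0 on the dial): 0×30 + 56×0.5 = 28.0°
Minute hand = 56×6 = 336°
Difference = |28.0 - 336| = 308.0°
Since > 180°: 360 - 308.0 = 52.0°


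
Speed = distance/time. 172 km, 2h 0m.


86.0 km/h

Distance: 172 km
Time: 2 hours
Speed = 172 / 2 = 86.0 km/h


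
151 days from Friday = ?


Start: Friday (index 4)
(4 + 151) mod 7
= 155 mod 7
= 1
Index 1 → Tuesday

Tuesday


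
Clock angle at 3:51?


169.5°

Hour hand = 3×30 + 51×0.5 = 115.5°
Minute hand = 51×6 = 306°
Difference = |115.5 - 306| = 190.5°
Since > 180°: 360 - 190.5 = 169.5°


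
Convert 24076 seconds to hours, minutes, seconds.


Hours: 24076 ÷ 3600 = 6 remainder 2476
Minutes: 2476 ÷ 60 = 41 remainder 16
Seconds: 16

6h 41m 16s


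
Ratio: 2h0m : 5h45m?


8:23 (0.35)

Duration 1: 120 minutes
Duration 2: 345 minutes
Ratio = 120:345
GCD = 15
Simplified = 8:23
As a decimal: 8/23 ≈ 0.35


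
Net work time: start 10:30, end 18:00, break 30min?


7h 0m (420 minutes)

Total time = (18×60+0) - (10×60+30)
= 1080 - 630 = 450 min
Minus break: 450 - 30 = 420 min
= 7h 0m


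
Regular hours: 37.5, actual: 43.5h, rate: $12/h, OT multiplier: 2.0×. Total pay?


$594.00

Regular: 37.5h × $12 = $450.00
Overtime: 43.5 - 37.5 = 6.0h
OT pay: 6.0h × $12 × 2.0 = $144.00
Total = $450.00 + $144.00 = $594.00


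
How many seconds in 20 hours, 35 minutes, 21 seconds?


74121 seconds

Hours: 20 × 3600 = 72000
Minutes: 35 × 60 = 2100
Seconds: 21
Total = 72000 + 2100 + 21 = 74121


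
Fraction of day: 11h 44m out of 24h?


0.4889 (48.89%)

Total minutes: 11×60 + 44 = 704
Day = 24×60 = 1440 minutes
Fraction = 704/1440 ≈ 0.4889
As a percentage: 704/1440 × 100 ≈ 48.89%


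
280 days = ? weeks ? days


Weeks: 280 ÷ 7 = 40 remainder 0

40 weeks 0 days


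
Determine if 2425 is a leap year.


No

Rules: divisible by 4 AND (not by 100 OR by 400)
2425 ÷ 4 = 606 remainder 1 → not divisible by 4
Not divisible by 4 → not a leap year


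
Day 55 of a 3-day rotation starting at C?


Shifts: A, B, C
Start: C (index 2)
Day 55: (2 + 55 - 1) mod 3
= 56 mod 3
= 2
Index 2 → shift C

Shift C


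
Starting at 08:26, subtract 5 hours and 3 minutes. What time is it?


Start: 506 minutes from midnight
Subtract: 303 minutes
Remaining: 506 - 303 = 203
Hours: 3, Minutes: 23

03:23


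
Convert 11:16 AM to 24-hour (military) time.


11:16

Input: 11:16 AM
AM hour stays: 11


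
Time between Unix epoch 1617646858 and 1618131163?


484305 seconds (134.5 hours / 5.61 days)

Difference = 1618131163 - 1617646858 = 484305 seconds
In hours: 484305 / 3600 ≈ 134.5
In days: 484305 / 86400 ≈ 5.61


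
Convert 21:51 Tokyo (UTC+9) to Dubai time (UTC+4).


Time difference = UTC+4 - UTC+9 = -5 hours
New hour = (21 -5) mod 24
= 16 mod 24 = 16
Minutes unchanged → 16:51

16:51


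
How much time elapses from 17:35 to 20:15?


2h 40m

End time in minutes: 20×60 + 15 = 1215
Start time in minutes: 17×60 + 35 = 1055
Difference = 1215 - 1055 = 160 minutes
= 2 hours 40 minutes


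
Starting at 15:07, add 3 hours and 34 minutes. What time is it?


18:41

Start: 907 minutes from midnight
Add: 214 minutes
Total: 1121 minutes
Hours: 1121 ÷ 60 = 18 remainder 41


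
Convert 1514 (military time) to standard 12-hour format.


Hour: 15
15 - 12 = 3 → PM

3:14 PM


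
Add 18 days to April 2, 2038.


April 20, 2038

Start: April 2, 2038
Add 18 days
April 2 + 18 = April 20, 2038


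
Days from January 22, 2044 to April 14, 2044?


83 days

From January 22, 2044 to April 14, 2044
Rest of January 2044: 31 - 22 = 9
Full months: February 2044 29, March 31
Days into April 2044: 14
Total = 9 + 29 + 31 + 14 = 83 days


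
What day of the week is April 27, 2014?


Sunday

Zeller's congruence:
q=27, m=4, k=14, j=20
h = (27 + ⌊13×5/5⌋ + 14 + ⌊14/4⌋ + ⌊20/4⌋ - 2×20) mod 7
= (27 + 13 + 14 + 3 + 5 - 40) mod 7
= 22 mod 7 = 1
h=1 → Sunday


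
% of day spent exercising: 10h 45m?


44.8%

Time: 645 minutes
Day: 1440 minutes
Percentage = (645/1440) × 100 ≈ 44.8%


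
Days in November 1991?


30 days

Month: November (month 11)
November has 30 days


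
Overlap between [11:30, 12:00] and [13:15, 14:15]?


0 minutes

Meeting A: 690-720 (in minutes from midnight)
Meeting B: 795-855
Overlap start = max(690, 795) = 795
Overlap end = min(720, 855) = 720
Overlap = max(0, 720 - 795) = 0 min


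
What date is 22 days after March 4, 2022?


Start: March 4, 2022
Add 22 days
March 4 + 22 = March 26, 2022

March 26, 2022


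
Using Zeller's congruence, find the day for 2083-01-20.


Wednesday

Zeller's congruence:
q=20, m=13, k=82, j=20
h = (20 + ⌊13×14/5⌋ + 82 + ⌊82/4⌋ + ⌊20/4⌋ - 2×20) mod 7
= (20 + 36 + 82 + 20 + 5 - 40) mod 7
= 123 mod 7 = 4
h=4 → Wednesday


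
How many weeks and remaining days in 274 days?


Weeks: 274 ÷ 7 = 39 remainder 1

39 weeks 1 days


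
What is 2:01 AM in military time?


02:01

Input: 2:01 AM
AM hour stays: 2


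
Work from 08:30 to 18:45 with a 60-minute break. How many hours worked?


Total time = (18×60+45) - (8×60+30)
= 1125 - 510 = 615 min
Minus break: 615 - 60 = 555 min
= 9h 15m

9h 15m (555 minutes)


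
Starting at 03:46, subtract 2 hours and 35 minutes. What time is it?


Start: 226 minutes from midnight
Subtract: 155 minutes
Remaining: 226 - 155 = 71
Hours: 1, Minutes: 11

01:11


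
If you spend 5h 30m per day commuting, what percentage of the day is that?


Time: 330 minutes
Day: 1440 minutes
Percentage = (330/1440) × 100 ≈ 22.9%

22.9%


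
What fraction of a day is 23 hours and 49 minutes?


Total minutes: 23×60 + 49 = 1429
Day = 24×60 = 1440 minutes
Fraction = 1429/1440 ≈ 0.9924
As a percentage: 1429/1440 × 100 ≈ 99.24%

0.9924 (99.24%)


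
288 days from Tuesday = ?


Start: Tuesday (index 1)
(1 + 288) mod 7
= 289 mod 7
= 2
Index 2 → Wednesday

Wednesday


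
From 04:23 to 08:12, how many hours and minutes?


3h 49m

End time in minutes: 8×60 + 12 = 492
Start time in minutes: 4×60 + 23 = 263
Difference = 492 - 263 = 229 minutes
= 3 hours 49 minutes


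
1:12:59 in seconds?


Hours: 1 × 3600 = 3600
Minutes: 12 × 60 = 720
Seconds: 59
Total = 3600 + 720 + 59 = 4379

4379 seconds


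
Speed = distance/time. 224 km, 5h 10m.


Distance: 224 km
Time: 5h 10m = 310 min = 310/60 = 31/6 hours
Speed = 224 ÷ (31/6) = 224 × 6 / 31 = 1344/31 ≈ 43.4 km/h

43.4 km/h


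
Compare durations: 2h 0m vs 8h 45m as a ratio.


8:35 (0.23)

Duration 1: 120 minutes
Duration 2: 525 minutes
Ratio = 120:525
GCD = 15
Simplified = 8:35
As a decimal: 8/35 ≈ 0.23
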